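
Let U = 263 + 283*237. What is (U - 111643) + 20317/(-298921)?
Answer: -13244910906/298921 ≈ -44309.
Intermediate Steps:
U = 67334 (U = 263 + 67071 = 67334)
(U - 111643) + 20317/(-298921) = (67334 - 111643) + 20317/(-298921) = -44309 + 20317*(-1/298921) = -44309 - 20317/298921 = -13244910906/298921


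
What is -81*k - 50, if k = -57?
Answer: 4567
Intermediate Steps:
-81*k - 50 = -81*(-57) - 50 = 4617 - 50 = 4567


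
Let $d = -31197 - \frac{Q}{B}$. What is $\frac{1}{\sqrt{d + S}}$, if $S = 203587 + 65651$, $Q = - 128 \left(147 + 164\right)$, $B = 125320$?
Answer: $\frac{\sqrt{58413488580265}}{3728917241} \approx 0.0020496$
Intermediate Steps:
$Q = -39808$ ($Q = \left(-128\right) 311 = -39808$)
$S = 269238$
$d = - \frac{488696029}{15665}$ ($d = -31197 - - \frac{39808}{125320} = -31197 - \left(-39808\right) \frac{1}{125320} = -31197 - - \frac{4976}{15665} = -31197 + \frac{4976}{15665} = - \frac{488696029}{15665} \approx -31197.0$)
$\frac{1}{\sqrt{d + S}} = \frac{1}{\sqrt{- \frac{488696029}{15665} + 269238}} = \frac{1}{\sqrt{\frac{3728917241}{15665}}} = \frac{1}{\frac{1}{15665} \sqrt{58413488580265}} = \frac{\sqrt{58413488580265}}{3728917241}$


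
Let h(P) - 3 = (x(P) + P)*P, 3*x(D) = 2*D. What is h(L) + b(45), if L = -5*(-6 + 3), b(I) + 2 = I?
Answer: 421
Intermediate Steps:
x(D) = 2*D/3 (x(D) = (2*D)/3 = 2*D/3)
b(I) = -2 + I
L = 15 (L = -5*(-3) = 15)
h(P) = 3 + 5*P²/3 (h(P) = 3 + (2*P/3 + P)*P = 3 + (5*P/3)*P = 3 + 5*P²/3)
h(L) + b(45) = (3 + (5/3)*15²) + (-2 + 45) = (3 + (5/3)*225) + 43 = (3 + 375) + 43 = 378 + 43 = 421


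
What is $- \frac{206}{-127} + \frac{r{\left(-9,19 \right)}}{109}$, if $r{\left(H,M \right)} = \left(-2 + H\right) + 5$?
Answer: $\frac{21692}{13843} \approx 1.567$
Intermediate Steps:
$r{\left(H,M \right)} = 3 + H$
$- \frac{206}{-127} + \frac{r{\left(-9,19 \right)}}{109} = - \frac{206}{-127} + \frac{3 - 9}{109} = \left(-206\right) \left(- \frac{1}{127}\right) - \frac{6}{109} = \frac{206}{127} - \frac{6}{109} = \frac{21692}{13843}$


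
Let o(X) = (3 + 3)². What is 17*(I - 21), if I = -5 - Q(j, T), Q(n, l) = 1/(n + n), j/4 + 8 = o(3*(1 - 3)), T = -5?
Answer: -99025/224 ≈ -442.08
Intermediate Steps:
o(X) = 36 (o(X) = 6² = 36)
j = 112 (j = -32 + 4*36 = -32 + 144 = 112)
Q(n, l) = 1/(2*n)
I = -1121/224 (I = -5 - 1/(2*112) = -5 - 1*1/224 = -5 - 1/224 = -1121/224 ≈ -5.0045)
17*(I - 21) = 17*(-1121/224 - 21) = 17*(-5825/224) = -99025/224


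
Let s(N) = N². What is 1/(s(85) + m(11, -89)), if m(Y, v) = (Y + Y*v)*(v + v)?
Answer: 1/179529 ≈ 5.5701e-6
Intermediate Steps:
m(Y, v) = 2*v*(Y + Y*v) (m(Y, v) = (Y + Y*v)*(2*v) = 2*v*(Y + Y*v))
1/(s(85) + m(11, -89)) = 1/(85² + 2*11*(-89)*(1 - 89)) = 1/(7225 + 2*11*(-89)*(-88)) = 1/(7225 + 172304) = 1/179529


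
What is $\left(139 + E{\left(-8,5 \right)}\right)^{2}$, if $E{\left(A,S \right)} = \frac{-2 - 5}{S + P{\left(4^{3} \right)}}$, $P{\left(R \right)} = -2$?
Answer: $\frac{168100}{9} \approx 18678.0$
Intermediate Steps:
$E{\left(A,S \right)} = - \frac{7}{-2 + S}$ ($E{\left(A,S \right)} = \frac{-2 - 5}{S - 2} = - \frac{7}{-2 + S}$)
$\left(139 + E{\left(-8,5 \right)}\right)^{2} = \left(139 - \frac{7}{-2 + 5}\right)^{2} = \left(139 - \frac{7}{3}\right)^{2} = \left(\frac{410}{3}\right)^{2} = \frac{168100}{9}$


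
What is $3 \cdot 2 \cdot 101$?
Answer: $606$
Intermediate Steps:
$3 \cdot 2 \cdot 101 = 6 \cdot 101 = 606$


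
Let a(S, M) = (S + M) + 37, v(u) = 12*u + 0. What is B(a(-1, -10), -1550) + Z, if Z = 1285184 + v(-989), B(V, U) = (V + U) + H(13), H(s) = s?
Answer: 1271805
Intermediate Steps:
v(u) = 12*u
a(S, M) = 37 + M + S (a(S, M) = (M + S) + 37 = 37 + M + S)
B(V, U) = 13 + U + V (B(V, U) = (V + U) + 13 = (U + V) + 13 = 13 + U + V)
Z = 1273316 (Z = 1285184 + 12*(-989) = 1285184 - 11868 = 1273316)
B(a(-1, -10), -1550) + Z = (13 - 1550 + (37 - 10 - 1)) + 1273316 = (13 - 1550 + 26) + 1273316 = -1511 + 1273316 = 1271805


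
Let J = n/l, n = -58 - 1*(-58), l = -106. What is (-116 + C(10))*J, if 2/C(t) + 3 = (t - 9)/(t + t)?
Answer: 0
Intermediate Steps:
C(t) = 2/(-3 + (-9 + t)/(2*t)) (C(t) = 2/(-3 + (t - 9)/(t + t)) = 2/(-3 + (-9 + t)/((2*t))) = 2/(-3 + (-9 + t)*(1/(2*t))) = 2/(-3 + (-9 + t)/(2*t)))
n = 0 (n = -58 + 58 = 0)
J = 0 (J = 0/(-106) = 0*(-1/106) = 0)
(-116 + C(10))*J = (-116 - 4*10/(9 + 5*10))*0 = (-116 - 4*10/(9 + 50))*0 = (-116 - 4*10/59)*0 = (-116 - 4*10*1/59)*0 = (-116 - 40/59)*0 = -6884/59*0 = 0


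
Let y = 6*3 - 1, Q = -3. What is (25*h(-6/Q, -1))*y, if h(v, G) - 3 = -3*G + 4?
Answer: 4250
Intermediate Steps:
h(v, G) = 7 - 3*G (h(v, G) = 3 + (-3*G + 4) = 3 + (4 - 3*G) = 7 - 3*G)
y = 17 (y = 18 - 1 = 17)
(25*h(-6/Q, -1))*y = (25*(7 - 3*(-1)))*17 = (25*(7 + 3))*17 = (25*10)*17 = 250*17 = 4250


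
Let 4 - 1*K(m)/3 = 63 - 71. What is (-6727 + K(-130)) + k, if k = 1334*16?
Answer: 14653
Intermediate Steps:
k = 21344
K(m) = 36 (K(m) = 12 - 3*(63 - 71) = 12 - 3*(-8) = 12 + 24 = 36)
(-6727 + K(-130)) + k = (-6727 + 36) + 21344 = -6691 + 21344 = 14653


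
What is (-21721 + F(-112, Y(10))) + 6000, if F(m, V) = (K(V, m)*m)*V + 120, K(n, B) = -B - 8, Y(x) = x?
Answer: -132081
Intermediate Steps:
K(n, B) = -8 - B
F(m, V) = 120 + V*m*(-8 - m) (F(m, V) = ((-8 - m)*m)*V + 120 = (m*(-8 - m))*V + 120 = V*m*(-8 - m) + 120 = 120 + V*m*(-8 - m))
(-21721 + F(-112, Y(10))) + 6000 = (-21721 + (120 - 1*10*(-112)*(8 - 112))) + 6000 = (-21721 + (120 - 1*10*(-112)*(-104))) + 6000 = (-21721 + (120 - 116480)) + 6000 = (-21721 - 116360) + 6000 = -138081 + 6000 = -132081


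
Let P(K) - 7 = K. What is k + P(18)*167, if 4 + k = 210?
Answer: 4381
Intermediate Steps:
k = 206 (k = -4 + 210 = 206)
P(K) = 7 + K
k + P(18)*167 = 206 + (7 + 18)*167 = 206 + 25*167 = 206 + 4175 = 4381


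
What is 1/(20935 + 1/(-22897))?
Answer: 22897/479348694 ≈ 4.7767e-5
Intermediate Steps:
1/(20935 + 1/(-22897)) = 1/(20935 - 1/22897) = 1/(479348694/22897) = 22897/479348694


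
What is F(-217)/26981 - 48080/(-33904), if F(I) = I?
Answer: 80618082/57172739 ≈ 1.4101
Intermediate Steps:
F(-217)/26981 - 48080/(-33904) = -217/26981 - 48080/(-33904) = -217*1/26981 - 48080*(-1/33904) = -217/26981 + 3005/2119 = 80618082/57172739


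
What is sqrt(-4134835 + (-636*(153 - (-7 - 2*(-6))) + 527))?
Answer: 2*I*sqrt(1057109) ≈ 2056.3*I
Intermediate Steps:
sqrt(-4134835 + (-636*(153 - (-7 - 2*(-6))) + 527)) = sqrt(-4134835 + (-636*(153 - (-7 + 12)) + 527)) = sqrt(-4134835 + (-636*(153 - 1*5) + 527)) = sqrt(-4134835 + (-636*(153 - 5) + 527)) = sqrt(-4134835 + (-636*148 + 527)) = sqrt(-4134835 + (-94128 + 527)) = sqrt(-4134835 - 93601) = sqrt(-4228436) = 2*I*sqrt(1057109)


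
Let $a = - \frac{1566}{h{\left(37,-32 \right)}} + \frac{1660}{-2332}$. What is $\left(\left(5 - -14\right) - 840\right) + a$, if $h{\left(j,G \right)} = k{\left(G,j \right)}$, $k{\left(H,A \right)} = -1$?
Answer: $\frac{433920}{583} \approx 744.29$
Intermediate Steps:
$h{\left(j,G \right)} = -1$
$a = \frac{912563}{583}$ ($a = - \frac{1566}{-1} + \frac{1660}{-2332} = \left(-1566\right) \left(-1\right) + 1660 \left(- \frac{1}{2332}\right) = 1566 - \frac{415}{583} = \frac{912563}{583} \approx 1565.3$)
$\left(\left(5 - -14\right) - 840\right) + a = \left(\left(5 - -14\right) - 840\right) + \frac{912563}{583} = \left(\left(5 + 14\right) - 840\right) + \frac{912563}{583} = \left(19 - 840\right) + \frac{912563}{583} = -821 + \frac{912563}{583} = \frac{433920}{583}$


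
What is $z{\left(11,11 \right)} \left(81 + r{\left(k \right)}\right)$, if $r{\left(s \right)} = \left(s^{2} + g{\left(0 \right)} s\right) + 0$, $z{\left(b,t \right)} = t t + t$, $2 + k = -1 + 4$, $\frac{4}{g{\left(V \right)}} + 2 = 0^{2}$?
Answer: $10560$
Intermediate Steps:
$g{\left(V \right)} = -2$ ($g{\left(V \right)} = \frac{4}{-2 + 0^{2}} = \frac{4}{-2 + 0} = \frac{4}{-2} = 4 \left(- \frac{1}{2}\right) = -2$)
$k = 1$ ($k = -2 + \left(-1 + 4\right) = -2 + 3 = 1$)
$z{\left(b,t \right)} = t + t^{2}$ ($z{\left(b,t \right)} = t^{2} + t = t + t^{2}$)
$r{\left(s \right)} = s^{2} - 2 s$ ($r{\left(s \right)} = \left(s^{2} - 2 s\right) + 0 = s^{2} - 2 s$)
$z{\left(11,11 \right)} \left(81 + r{\left(k \right)}\right) = 11 \left(1 + 11\right) \left(81 + 1 \left(-2 + 1\right)\right) = 11 \cdot 12 \left(81 + 1 \left(-1\right)\right) = 132 \left(81 - 1\right) = 132 \cdot 80 = 10560$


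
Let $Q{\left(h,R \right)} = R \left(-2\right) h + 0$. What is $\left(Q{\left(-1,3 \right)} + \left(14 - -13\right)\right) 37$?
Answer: $1221$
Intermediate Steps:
$Q{\left(h,R \right)} = - 2 R h$ ($Q{\left(h,R \right)} = - 2 R h + 0 = - 2 R h$)
$\left(Q{\left(-1,3 \right)} + \left(14 - -13\right)\right) 37 = \left(\left(-2\right) 3 \left(-1\right) + \left(14 - -13\right)\right) 37 = \left(6 + \left(14 + 13\right)\right) 37 = \left(6 + 27\right) 37 = 33 \cdot 37 = 1221$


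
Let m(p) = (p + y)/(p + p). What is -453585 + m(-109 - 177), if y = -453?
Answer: -259449881/572 ≈ -4.5358e+5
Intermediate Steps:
m(p) = (-453 + p)/(2*p) (m(p) = (p - 453)/(p + p) = (-453 + p)/((2*p)) = (-453 + p)*(1/(2*p)) = (-453 + p)/(2*p))
-453585 + m(-109 - 177) = -453585 + (-453 + (-109 - 177))/(2*(-109 - 177)) = -453585 + (1/2)*(-453 - 286)/(-286) = -453585 + (1/2)*(-1/286)*(-739) = -453585 + 739/572 = -259449881/572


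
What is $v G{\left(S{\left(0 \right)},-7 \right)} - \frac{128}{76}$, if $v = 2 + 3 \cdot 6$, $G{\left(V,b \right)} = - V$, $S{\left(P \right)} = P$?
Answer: $- \frac{32}{19} \approx -1.6842$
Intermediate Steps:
$v = 20$ ($v = 2 + 18 = 20$)
$v G{\left(S{\left(0 \right)},-7 \right)} - \frac{128}{76} = 20 \left(\left(-1\right) 0\right) - \frac{128}{76} = 20 \cdot 0 - \frac{32}{19} = 0 - \frac{32}{19} = - \frac{32}{19}$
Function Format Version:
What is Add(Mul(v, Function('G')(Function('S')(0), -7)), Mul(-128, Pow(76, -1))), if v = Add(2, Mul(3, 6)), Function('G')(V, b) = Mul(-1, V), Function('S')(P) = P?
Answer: Rational(-32, 19) ≈ -1.6842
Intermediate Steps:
v = 20 (v = Add(2, 18) = 20)
Add(Mul(v, Function('G')(Function('S')(0), -7)), Mul(-128, Pow(76, -1))) = Add(Mul(20, Mul(-1, 0)), Mul(-128, Pow(76, -1))) = Add(Mul(20, 0), Mul(-128, Rational(1, 76))) = Add(0, Rational(-32, 19)) = Rational(-32, 19)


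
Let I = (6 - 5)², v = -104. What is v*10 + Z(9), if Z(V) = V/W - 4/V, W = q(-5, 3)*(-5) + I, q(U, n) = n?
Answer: -131177/126 ≈ -1041.1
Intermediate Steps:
I = 1 (I = 1² = 1)
W = -14 (W = 3*(-5) + 1 = -15 + 1 = -14)
Z(V) = -4/V - V/14 (Z(V) = V/(-14) - 4/V = V*(-1/14) - 4/V = -V/14 - 4/V = -4/V - V/14)
v*10 + Z(9) = -104*10 + (-4/9 - 1/14*9) = -1040 + (-4*⅑ - 9/14) = -1040 + (-4/9 - 9/14) = -1040 - 137/126 = -131177/126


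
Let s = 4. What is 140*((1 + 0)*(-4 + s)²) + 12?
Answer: 12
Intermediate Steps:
140*((1 + 0)*(-4 + s)²) + 12 = 140*((1 + 0)*(-4 + 4)²) + 12 = 140*(1*0²) + 12 = 140*(1*0) + 12 = 140*0 + 12 = 0 + 12 = 12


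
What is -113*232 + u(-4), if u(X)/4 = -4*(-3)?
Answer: -26168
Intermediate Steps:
u(X) = 48 (u(X) = 4*(-4*(-3)) = 4*12 = 48)
-113*232 + u(-4) = -113*232 + 48 = -26216 + 48 = -26168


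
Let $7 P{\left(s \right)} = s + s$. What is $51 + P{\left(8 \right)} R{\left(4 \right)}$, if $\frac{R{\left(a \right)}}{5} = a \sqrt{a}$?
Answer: $\frac{997}{7} \approx 142.43$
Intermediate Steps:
$P{\left(s \right)} = \frac{2 s}{7}$ ($P{\left(s \right)} = \frac{s + s}{7} = \frac{2 s}{7}$)
$R{\left(a \right)} = 5 a^{\frac{3}{2}}$ ($R{\left(a \right)} = 5 a \sqrt{a} = 5 a^{\frac{3}{2}}$)
$51 + P{\left(8 \right)} R{\left(4 \right)} = 51 + \frac{2}{7} \cdot 8 \cdot 5 \cdot 4^{\frac{3}{2}} = 51 + \frac{16 \cdot 5 \cdot 8}{7} = 51 + \frac{16}{7} \cdot 40 = 51 + \frac{640}{7} = \frac{997}{7}$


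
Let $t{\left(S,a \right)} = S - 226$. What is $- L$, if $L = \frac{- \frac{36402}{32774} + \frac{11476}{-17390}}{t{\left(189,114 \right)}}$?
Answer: $- \frac{252286301}{5271943705} \approx -0.047855$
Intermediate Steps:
$t{\left(S,a \right)} = -226 + S$
$L = \frac{252286301}{5271943705}$ ($L = \frac{- \frac{36402}{32774} + \frac{11476}{-17390}}{-226 + 189} = \frac{\left(-36402\right) \frac{1}{32774} + 11476 \left(- \frac{1}{17390}\right)}{-37} = \left(- \frac{18201}{16387} - \frac{5738}{8695}\right) \left(- \frac{1}{37}\right) = \left(- \frac{252286301}{142484965}\right) \left(- \frac{1}{37}\right) = \frac{252286301}{5271943705} \approx 0.047855$)
$- L = \left(-1\right) \frac{252286301}{5271943705} = - \frac{252286301}{5271943705}$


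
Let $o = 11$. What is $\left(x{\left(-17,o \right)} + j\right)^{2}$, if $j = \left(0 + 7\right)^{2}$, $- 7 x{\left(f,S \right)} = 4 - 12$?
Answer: $\frac{123201}{49} \approx 2514.3$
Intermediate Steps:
$x{\left(f,S \right)} = \frac{8}{7}$ ($x{\left(f,S \right)} = - \frac{4 - 12}{7} = \left(- \frac{1}{7}\right) \left(-8\right) = \frac{8}{7}$)
$j = 49$ ($j = 7^{2} = 49$)
$\left(x{\left(-17,o \right)} + j\right)^{2} = \left(\frac{8}{7} + 49\right)^{2} = \left(\frac{351}{7}\right)^{2} = \frac{123201}{49}$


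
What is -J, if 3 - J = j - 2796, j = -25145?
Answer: -27944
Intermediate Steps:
J = 27944 (J = 3 - (-25145 - 2796) = 3 - 1*(-27941) = 3 + 27941 = 27944)
-J = -1*27944 = -27944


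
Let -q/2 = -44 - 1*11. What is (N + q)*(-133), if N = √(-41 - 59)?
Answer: -14630 - 1330*I ≈ -14630.0 - 1330.0*I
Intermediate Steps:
q = 110 (q = -2*(-44 - 1*11) = -2*(-44 - 11) = -2*(-55) = 110)
N = 10*I (N = √(-100) = 10*I ≈ 10.0*I)
(N + q)*(-133) = (10*I + 110)*(-133) = (110 + 10*I)*(-133) = -14630 - 1330*I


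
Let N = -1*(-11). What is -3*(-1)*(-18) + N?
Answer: -43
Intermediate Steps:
N = 11
-3*(-1)*(-18) + N = -3*(-1)*(-18) + 11 = 3*(-18) + 11 = -54 + 11 = -43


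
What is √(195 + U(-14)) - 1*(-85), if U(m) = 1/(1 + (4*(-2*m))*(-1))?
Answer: 85 + 2*√600621/111 ≈ 98.964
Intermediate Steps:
U(m) = 1/(1 + 8*m) (U(m) = 1/(1 - 8*m*(-1)) = 1/(1 + 8*m))
√(195 + U(-14)) - 1*(-85) = √(195 + 1/(1 + 8*(-14))) - 1*(-85) = √(195 + 1/(1 - 112)) + 85 = √(195 + 1/(-111)) + 85 = √(195 - 1/111) + 85 = √(21644/111) + 85 = 2*√600621/111 + 85 = 85 + 2*√600621/111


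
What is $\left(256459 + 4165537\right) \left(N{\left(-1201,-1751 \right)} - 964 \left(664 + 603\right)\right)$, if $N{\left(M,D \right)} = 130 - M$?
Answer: $-5395087173772$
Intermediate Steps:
$\left(256459 + 4165537\right) \left(N{\left(-1201,-1751 \right)} - 964 \left(664 + 603\right)\right) = \left(256459 + 4165537\right) \left(\left(130 - -1201\right) - 964 \left(664 + 603\right)\right) = 4421996 \left(\left(130 + 1201\right) - 1221388\right) = 4421996 \left(1331 - 1221388\right) = 4421996 \left(-1220057\right) = -5395087173772$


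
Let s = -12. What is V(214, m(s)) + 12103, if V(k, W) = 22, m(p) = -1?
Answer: 12125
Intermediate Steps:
V(214, m(s)) + 12103 = 22 + 12103 = 12125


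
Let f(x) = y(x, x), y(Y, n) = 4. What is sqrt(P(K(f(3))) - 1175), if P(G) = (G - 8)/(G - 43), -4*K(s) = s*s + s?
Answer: I*sqrt(169161)/12 ≈ 34.274*I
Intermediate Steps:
f(x) = 4
K(s) = -s/4 - s**2/4 (K(s) = -(s*s + s)/4 = -(s**2 + s)/4 = -(s + s**2)/4 = -s/4 - s**2/4)
P(G) = (-8 + G)/(-43 + G)
sqrt(P(K(f(3))) - 1175) = sqrt((-8 - 1/4*4*(1 + 4))/(-43 - 1/4*4*(1 + 4)) - 1175) = sqrt((-8 - 1/4*4*5)/(-43 - 1/4*4*5) - 1175) = sqrt((-8 - 5)/(-43 - 5) - 1175) = sqrt(-13/(-48) - 1175) = sqrt(-1/48*(-13) - 1175) = sqrt(13/48 - 1175) = sqrt(-56387/48) = I*sqrt(169161)/12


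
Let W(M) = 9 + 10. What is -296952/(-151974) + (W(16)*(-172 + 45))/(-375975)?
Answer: 6222957859/3174356925 ≈ 1.9604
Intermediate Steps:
W(M) = 19
-296952/(-151974) + (W(16)*(-172 + 45))/(-375975) = -296952/(-151974) + (19*(-172 + 45))/(-375975) = -296952*(-1/151974) + (19*(-127))*(-1/375975) = 49492/25329 - 2413*(-1/375975) = 49492/25329 + 2413/375975 = 6222957859/3174356925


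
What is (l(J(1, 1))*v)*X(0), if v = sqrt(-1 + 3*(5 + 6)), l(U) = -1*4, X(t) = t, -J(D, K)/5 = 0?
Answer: 0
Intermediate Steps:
J(D, K) = 0 (J(D, K) = -5*0 = 0)
l(U) = -4
v = 4*sqrt(2) (v = sqrt(-1 + 3*11) = sqrt(-1 + 33) = sqrt(32) = 4*sqrt(2) ≈ 5.6569)
(l(J(1, 1))*v)*X(0) = -16*sqrt(2)*0 = 0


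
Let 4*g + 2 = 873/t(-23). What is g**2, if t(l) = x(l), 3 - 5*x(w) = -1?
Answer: 18983449/256 ≈ 74154.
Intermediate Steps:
x(w) = 4/5 (x(w) = 3/5 - 1/5*(-1) = 3/5 + 1/5 = 4/5)
t(l) = 4/5
g = 4357/16 (g = -1/2 + (873/(4/5))/4 = -1/2 + (873*(5/4))/4 = -1/2 + (1/4)*(4365/4) = -1/2 + 4365/16 = 4357/16 ≈ 272.31)
g**2 = (4357/16)**2 = 18983449/256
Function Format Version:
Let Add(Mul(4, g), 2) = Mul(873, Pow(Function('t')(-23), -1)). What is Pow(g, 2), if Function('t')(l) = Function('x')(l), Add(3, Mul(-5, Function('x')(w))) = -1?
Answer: Rational(18983449, 256) ≈ 74154.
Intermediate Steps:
Function('x')(w) = Rational(4, 5) (Function('x')(w) = Add(Rational(3, 5), Mul(Rational(-1, 5), -1)) = Add(Rational(3, 5), Rational(1, 5)) = Rational(4, 5))
Function('t')(l) = Rational(4, 5)
g = Rational(4357, 16) (g = Add(Rational(-1, 2), Mul(Rational(1, 4), Mul(873, Pow(Rational(4, 5), -1)))) = Add(Rational(-1, 2), Mul(Rational(1, 4), Mul(873, Rational(5, 4)))) = Add(Rational(-1, 2), Mul(Rational(1, 4), Rational(4365, 4))) = Add(Rational(-1, 2), Rational(4365, 16)) = Rational(4357, 16) ≈ 272.31)
Pow(g, 2) = Pow(Rational(4357, 16), 2) = Rational(18983449, 256)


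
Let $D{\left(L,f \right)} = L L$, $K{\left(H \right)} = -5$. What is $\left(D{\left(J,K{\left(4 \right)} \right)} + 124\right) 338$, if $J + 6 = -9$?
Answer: $117962$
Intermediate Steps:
$J = -15$ ($J = -6 - 9 = -15$)
$D{\left(L,f \right)} = L^{2}$
$\left(D{\left(J,K{\left(4 \right)} \right)} + 124\right) 338 = \left(\left(-15\right)^{2} + 124\right) 338 = \left(225 + 124\right) 338 = 349 \cdot 338 = 117962$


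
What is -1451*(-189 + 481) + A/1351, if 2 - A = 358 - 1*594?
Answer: -81772522/193 ≈ -4.2369e+5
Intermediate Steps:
A = 238 (A = 2 - (358 - 1*594) = 2 - (358 - 594) = 2 - 1*(-236) = 2 + 236 = 238)
-1451*(-189 + 481) + A/1351 = -1451*(-189 + 481) + 238/1351 = -1451*292 + 238*(1/1351) = -423692 + 34/193 = -81772522/193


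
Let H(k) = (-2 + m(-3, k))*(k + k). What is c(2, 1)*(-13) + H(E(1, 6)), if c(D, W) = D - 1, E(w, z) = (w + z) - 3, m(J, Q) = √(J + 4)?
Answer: -21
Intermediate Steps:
m(J, Q) = √(4 + J)
E(w, z) = -3 + w + z
H(k) = -2*k (H(k) = (-2 + √(4 - 3))*(k + k) = (-2 + √1)*(2*k) = (-2 + 1)*(2*k) = -2*k)
c(D, W) = -1 + D
c(2, 1)*(-13) + H(E(1, 6)) = (-1 + 2)*(-13) - 2*(-3 + 1 + 6) = 1*(-13) - 2*4 = -13 - 8 = -21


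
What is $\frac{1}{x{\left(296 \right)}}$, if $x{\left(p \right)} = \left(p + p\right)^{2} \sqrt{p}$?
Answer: $\frac{\sqrt{74}}{51868672} \approx 1.6585 \cdot 10^{-7}$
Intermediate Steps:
$x{\left(p \right)} = 4 p^{\frac{5}{2}}$ ($x{\left(p \right)} = \left(2 p\right)^{2} \sqrt{p} = 4 p^{2} \sqrt{p} = 4 p^{\frac{5}{2}}$)
$\frac{1}{x{\left(296 \right)}} = \frac{1}{4 \cdot 296^{\frac{5}{2}}} = \frac{1}{4 \cdot 175232 \sqrt{74}} = \frac{1}{700928 \sqrt{74}} = \frac{\sqrt{74}}{51868672}$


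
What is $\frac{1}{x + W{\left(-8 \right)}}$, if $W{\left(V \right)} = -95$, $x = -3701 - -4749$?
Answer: $\frac{1}{953} \approx 0.0010493$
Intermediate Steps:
$x = 1048$ ($x = -3701 + 4749 = 1048$)
$\frac{1}{x + W{\left(-8 \right)}} = \frac{1}{1048 - 95} = \frac{1}{953}$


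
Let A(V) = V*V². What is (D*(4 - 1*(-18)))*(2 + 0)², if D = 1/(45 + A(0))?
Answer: 88/45 ≈ 1.9556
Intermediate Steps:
A(V) = V³
D = 1/45 (D = 1/(45 + 0³) = 1/(45 + 0) = 1/45 ≈ 0.022222)
(D*(4 - 1*(-18)))*(2 + 0)² = ((4 - 1*(-18))/45)*(2 + 0)² = ((4 + 18)/45)*2² = ((1/45)*22)*4 = (22/45)*4 = 88/45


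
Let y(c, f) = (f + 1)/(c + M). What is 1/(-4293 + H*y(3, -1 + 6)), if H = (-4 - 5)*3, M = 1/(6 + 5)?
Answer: -17/73872 ≈ -0.00023013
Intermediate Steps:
M = 1/11 ≈ 0.090909
y(c, f) = (1 + f)/(1/11 + c) (y(c, f) = (f + 1)/(c + 1/11) = (1 + f)/(1/11 + c))
H = -27 (H = -9*3 = -27)
1/(-4293 + H*y(3, -1 + 6)) = 1/(-4293 - 297*(1 + (-1 + 6))/(1 + 11*3)) = 1/(-4293 - 297*(1 + 5)/(1 + 33)) = 1/(-4293 - 297*6/34) = 1/(-4293 - 27*33/17) = 1/(-4293 - 891/17) = 1/(-73872/17) = -17/73872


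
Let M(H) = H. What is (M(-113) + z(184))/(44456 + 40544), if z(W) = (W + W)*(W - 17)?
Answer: 61343/85000 ≈ 0.72168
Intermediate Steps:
z(W) = 2*W*(-17 + W) (z(W) = (2*W)*(-17 + W) = 2*W*(-17 + W))
(M(-113) + z(184))/(44456 + 40544) = (-113 + 2*184*(-17 + 184))/(44456 + 40544) = (-113 + 2*184*167)/85000 = (-113 + 61456)*(1/85000) = 61343*(1/85000) = 61343/85000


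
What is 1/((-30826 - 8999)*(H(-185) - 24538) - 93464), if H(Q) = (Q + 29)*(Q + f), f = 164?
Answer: 1/846665686 ≈ 1.1811e-9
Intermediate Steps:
H(Q) = (29 + Q)*(164 + Q) (H(Q) = (Q + 29)*(Q + 164) = (29 + Q)*(164 + Q))
1/((-30826 - 8999)*(H(-185) - 24538) - 93464) = 1/((-30826 - 8999)*((4756 + (-185)² + 193*(-185)) - 24538) - 93464) = 1/(-39825*((4756 + 34225 - 35705) - 24538) - 93464) = 1/(-39825*(3276 - 24538) - 93464) = 1/(-39825*(-21262) - 93464) = 1/(846759150 - 93464) = 1/846665686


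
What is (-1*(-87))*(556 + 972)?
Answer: 132936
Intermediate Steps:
(-1*(-87))*(556 + 972) = 87*1528 = 132936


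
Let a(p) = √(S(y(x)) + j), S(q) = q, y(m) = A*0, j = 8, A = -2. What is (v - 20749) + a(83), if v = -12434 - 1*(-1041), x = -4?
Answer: -32142 + 2*√2 ≈ -32139.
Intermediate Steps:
y(m) = 0 (y(m) = -2*0 = 0)
v = -11393 (v = -12434 + 1041 = -11393)
a(p) = 2*√2 (a(p) = √(0 + 8) = √8 = 2*√2)
(v - 20749) + a(83) = (-11393 - 20749) + 2*√2 = -32142 + 2*√2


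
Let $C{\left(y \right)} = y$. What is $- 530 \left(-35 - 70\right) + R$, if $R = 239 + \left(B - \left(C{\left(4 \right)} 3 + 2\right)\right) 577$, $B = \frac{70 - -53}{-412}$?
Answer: $\frac{19627161}{412} \approx 47639.0$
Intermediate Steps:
$B = - \frac{123}{412}$ ($B = \left(70 + 53\right) \left(- \frac{1}{412}\right) = 123 \left(- \frac{1}{412}\right) = - \frac{123}{412} \approx -0.29854$)
$R = - \frac{3300639}{412}$ ($R = 239 + \left(- \frac{123}{412} - \left(4 \cdot 3 + 2\right)\right) 577 = 239 + \left(- \frac{123}{412} - \left(12 + 2\right)\right) 577 = 239 + \left(- \frac{123}{412} - 14\right) 577 = 239 - \frac{3399107}{412} = - \frac{3300639}{412} \approx -8011.3$)
$- 530 \left(-35 - 70\right) + R = - 530 \left(-35 - 70\right) - \frac{3300639}{412} = \left(-530\right) \left(-105\right) - \frac{3300639}{412} = 55650 - \frac{3300639}{412} = \frac{19627161}{412}$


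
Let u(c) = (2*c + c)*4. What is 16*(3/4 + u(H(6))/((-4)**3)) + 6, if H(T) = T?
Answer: 0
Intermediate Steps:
u(c) = 12*c (u(c) = (3*c)*4 = 12*c)
16*(3/4 + u(H(6))/((-4)**3)) + 6 = 16*(3/4 + (12*6)/((-4)**3)) + 6 = 16*(3*(1/4) + 72/(-64)) + 6 = 16*(3/4 + 72*(-1/64)) + 6 = 16*(3/4 - 9/8) + 6 = 16*(-3/8) + 6 = -6 + 6 = 0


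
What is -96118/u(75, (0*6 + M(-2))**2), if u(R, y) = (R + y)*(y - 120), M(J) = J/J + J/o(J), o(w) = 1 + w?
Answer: 48059/4662 ≈ 10.309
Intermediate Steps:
M(J) = 1 + J/(1 + J) (M(J) = J/J + J/(1 + J) = 1 + J/(1 + J))
u(R, y) = (-120 + y)*(R + y) (u(R, y) = (R + y)*(-120 + y) = (-120 + y)*(R + y))
-96118/u(75, (0*6 + M(-2))**2) = -96118/(((0*6 + (1 + 2*(-2))/(1 - 2))**2)**2 - 120*75 - 120*(0*6 + (1 + 2*(-2))/(1 - 2))**2 + 75*(0*6 + (1 + 2*(-2))/(1 - 2))**2) = -96118/(((0 + (1 - 4)/(-1))**2)**2 - 9000 - 120*(0 + (1 - 4)/(-1))**2 + 75*(0 + (1 - 4)/(-1))**2) = -96118/(((0 - 1*(-3))**2)**2 - 9000 - 120*(0 - 1*(-3))**2 + 75*(0 - 1*(-3))**2) = -96118/(((0 + 3)**2)**2 - 9000 - 120*(0 + 3)**2 + 75*(0 + 3)**2) = -96118/((3**2)**2 - 9000 - 120*3**2 + 75*3**2) = -96118/(9**2 - 9000 - 120*9 + 75*9) = -96118/(81 - 9000 - 1080 + 675) = -96118/(-9324) = -96118*(-1/9324) = 48059/4662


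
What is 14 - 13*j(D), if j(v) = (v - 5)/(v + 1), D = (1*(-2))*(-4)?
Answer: 29/3 ≈ 9.6667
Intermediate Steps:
D = 8 (D = -2*(-4) = 8)
j(v) = (-5 + v)/(1 + v)
14 - 13*j(D) = 14 - 13*(-5 + 8)/(1 + 8) = 14 - 13*3/9 = 14 - 13*⅓ = 14 - 13/3 = 29/3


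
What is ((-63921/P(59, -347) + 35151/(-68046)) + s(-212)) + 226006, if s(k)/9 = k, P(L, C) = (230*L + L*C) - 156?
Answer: 920056396337/4105442 ≈ 2.2411e+5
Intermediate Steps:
P(L, C) = -156 + 230*L + C*L (P(L, C) = (230*L + C*L) - 156 = -156 + 230*L + C*L)
s(k) = 9*k
((-63921/P(59, -347) + 35151/(-68046)) + s(-212)) + 226006 = ((-63921/(-156 + 230*59 - 347*59) + 35151/(-68046)) + 9*(-212)) + 226006 = ((-63921/(-156 + 13570 - 20473) + 35151*(-1/68046)) - 1908) + 226006 = ((-63921/(-7059) - 11717/22682) - 1908) + 226006 = ((-63921*(-1/7059) - 11717/22682) - 1908) + 226006 = ((1639/181 - 11717/22682) - 1908) + 226006 = (35055021/4105442 - 1908) + 226006 = -7798128315/4105442 + 226006 = 920056396337/4105442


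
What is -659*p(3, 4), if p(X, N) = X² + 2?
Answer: -7249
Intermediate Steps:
p(X, N) = 2 + X²
-659*p(3, 4) = -659*(2 + 3²) = -659*(2 + 9) = -659*11 = -7249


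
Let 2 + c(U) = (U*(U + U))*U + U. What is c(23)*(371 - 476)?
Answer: -2557275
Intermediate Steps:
c(U) = -2 + U + 2*U**3 (c(U) = -2 + ((U*(U + U))*U + U) = -2 + ((U*(2*U))*U + U) = -2 + ((2*U**2)*U + U) = -2 + (2*U**3 + U) = -2 + (U + 2*U**3) = -2 + U + 2*U**3)
c(23)*(371 - 476) = (-2 + 23 + 2*23**3)*(371 - 476) = (-2 + 23 + 2*12167)*(-105) = (-2 + 23 + 24334)*(-105) = 24355*(-105) = -2557275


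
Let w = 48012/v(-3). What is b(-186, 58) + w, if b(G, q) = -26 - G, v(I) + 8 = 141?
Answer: 69292/133 ≈ 520.99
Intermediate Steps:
v(I) = 133 (v(I) = -8 + 141 = 133)
w = 48012/133 ≈ 360.99
b(-186, 58) + w = (-26 - 1*(-186)) + 48012/133 = (-26 + 186) + 48012/133 = 160 + 48012/133 = 69292/133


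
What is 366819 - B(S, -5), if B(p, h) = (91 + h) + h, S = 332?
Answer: 366738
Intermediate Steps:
B(p, h) = 91 + 2*h
366819 - B(S, -5) = 366819 - (91 + 2*(-5)) = 366819 - (91 - 10) = 366819 - 1*81 = 366819 - 81 = 366738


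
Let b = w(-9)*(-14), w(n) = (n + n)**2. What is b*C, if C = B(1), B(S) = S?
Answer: -4536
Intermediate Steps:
w(n) = 4*n**2 (w(n) = (2*n)**2 = 4*n**2)
C = 1
b = -4536 (b = (4*(-9)**2)*(-14) = (4*81)*(-14) = 324*(-14) = -4536)
b*C = -4536*1 = -4536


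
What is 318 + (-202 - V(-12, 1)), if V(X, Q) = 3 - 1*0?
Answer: 113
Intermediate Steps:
V(X, Q) = 3 (V(X, Q) = 3 + 0 = 3)
318 + (-202 - V(-12, 1)) = 318 + (-202 - 1*3) = 318 + (-202 - 3) = 318 - 205 = 113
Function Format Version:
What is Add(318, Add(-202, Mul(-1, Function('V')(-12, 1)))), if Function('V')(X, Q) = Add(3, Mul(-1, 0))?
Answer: 113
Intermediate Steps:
Function('V')(X, Q) = 3 (Function('V')(X, Q) = Add(3, 0) = 3)
Add(318, Add(-202, Mul(-1, Function('V')(-12, 1)))) = Add(318, Add(-202, Mul(-1, 3))) = Add(318, Add(-202, -3)) = Add(318, -205) = 113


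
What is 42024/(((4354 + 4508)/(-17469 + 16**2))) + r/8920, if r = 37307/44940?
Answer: -6904028700701023/84582472800 ≈ -81625.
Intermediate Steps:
r = 37307/44940 (r = 37307*(1/44940) = 37307/44940 ≈ 0.83015)
42024/(((4354 + 4508)/(-17469 + 16**2))) + r/8920 = 42024/(((4354 + 4508)/(-17469 + 16**2))) + (37307/44940)/8920 = 42024/((8862/(-17469 + 256))) + (37307/44940)*(1/8920) = 42024/((8862/(-17213))) + 37307/400864800 = 42024/((8862*(-1/17213))) + 37307/400864800 = 42024/(-1266/2459) + 37307/400864800 = 42024*(-2459/1266) + 37307/400864800 = -17222836/211 + 37307/400864800 = -6904028700701023/84582472800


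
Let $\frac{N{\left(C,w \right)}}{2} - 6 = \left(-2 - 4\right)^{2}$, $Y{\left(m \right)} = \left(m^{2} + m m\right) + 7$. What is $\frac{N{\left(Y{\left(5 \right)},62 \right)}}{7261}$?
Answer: $\frac{84}{7261} \approx 0.011569$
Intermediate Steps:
$Y{\left(m \right)} = 7 + 2 m^{2}$ ($Y{\left(m \right)} = \left(m^{2} + m^{2}\right) + 7 = 2 m^{2} + 7 = 7 + 2 m^{2}$)
$N{\left(C,w \right)} = 84$ ($N{\left(C,w \right)} = 12 + 2 \left(-2 - 4\right)^{2} = 12 + 2 \left(-6\right)^{2} = 12 + 2 \cdot 36 = 12 + 72 = 84$)
$\frac{N{\left(Y{\left(5 \right)},62 \right)}}{7261} = \frac{84}{7261}$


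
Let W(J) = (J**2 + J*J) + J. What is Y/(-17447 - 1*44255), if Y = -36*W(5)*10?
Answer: 9900/30851 ≈ 0.32090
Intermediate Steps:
W(J) = J + 2*J**2 (W(J) = (J**2 + J**2) + J = 2*J**2 + J = J + 2*J**2)
Y = -19800 (Y = -180*(1 + 2*5)*10 = -180*(1 + 10)*10 = -180*11*10 = -36*55*10 = -1980*10 = -19800)
Y/(-17447 - 1*44255) = -19800/(-17447 - 1*44255) = -19800/(-17447 - 44255) = -19800/(-61702) = -19800*(-1/61702) = 9900/30851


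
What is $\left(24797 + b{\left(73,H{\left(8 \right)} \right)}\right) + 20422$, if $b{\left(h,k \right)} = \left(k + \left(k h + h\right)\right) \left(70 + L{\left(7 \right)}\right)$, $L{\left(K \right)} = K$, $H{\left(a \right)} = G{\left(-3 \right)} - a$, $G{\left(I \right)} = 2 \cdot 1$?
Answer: $16652$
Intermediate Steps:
$G{\left(I \right)} = 2$
$H{\left(a \right)} = 2 - a$
$b{\left(h,k \right)} = 77 h + 77 k + 77 h k$ ($b{\left(h,k \right)} = \left(k + \left(k h + h\right)\right) \left(70 + 7\right) = \left(k + \left(h k + h\right)\right) 77 = \left(k + \left(h + h k\right)\right) 77 = \left(h + k + h k\right) 77 = 77 h + 77 k + 77 h k$)
$\left(24797 + b{\left(73,H{\left(8 \right)} \right)}\right) + 20422 = \left(24797 + \left(77 \cdot 73 + 77 \left(2 - 8\right) + 77 \cdot 73 \left(2 - 8\right)\right)\right) + 20422 = \left(24797 + \left(5621 + 77 \left(2 - 8\right) + 77 \cdot 73 \left(2 - 8\right)\right)\right) + 20422 = \left(24797 + \left(5621 + 77 \left(-6\right) + 77 \cdot 73 \left(-6\right)\right)\right) + 20422 = \left(24797 - 28567\right) + 20422 = -3770 + 20422 = 16652$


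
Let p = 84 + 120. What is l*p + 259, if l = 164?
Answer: 33715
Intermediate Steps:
p = 204
l*p + 259 = 164*204 + 259 = 33456 + 259 = 33715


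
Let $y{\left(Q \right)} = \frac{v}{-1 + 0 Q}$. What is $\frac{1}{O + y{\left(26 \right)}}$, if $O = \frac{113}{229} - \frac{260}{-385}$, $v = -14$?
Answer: $\frac{17633}{267471} \approx 0.065925$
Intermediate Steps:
$y{\left(Q \right)} = 14$ ($y{\left(Q \right)} = - \frac{14}{-1 + 0 Q} = - \frac{14}{-1 + 0} = - \frac{14}{-1} = \left(-14\right) \left(-1\right) = 14$)
$O = \frac{20609}{17633}$ ($O = 113 \cdot \frac{1}{229} - - \frac{52}{77} = \frac{113}{229} + \frac{52}{77} = \frac{20609}{17633} \approx 1.1688$)
$\frac{1}{O + y{\left(26 \right)}} = \frac{1}{\frac{20609}{17633} + 14} = \frac{1}{\frac{267471}{17633}} = \frac{17633}{267471}$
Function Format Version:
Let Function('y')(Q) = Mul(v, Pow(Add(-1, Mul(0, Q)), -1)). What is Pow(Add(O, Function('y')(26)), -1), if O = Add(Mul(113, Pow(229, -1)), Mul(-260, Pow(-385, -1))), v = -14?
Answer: Rational(17633, 267471) ≈ 0.065925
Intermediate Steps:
Function('y')(Q) = 14 (Function('y')(Q) = Mul(-14, Pow(Add(-1, Mul(0, Q)), -1)) = Mul(-14, Pow(Add(-1, 0), -1)) = Mul(-14, Pow(-1, -1)) = Mul(-14, -1) = 14)
O = Rational(20609, 17633) (O = Add(Mul(113, Rational(1, 229)), Mul(-260, Rational(-1, 385))) = Add(Rational(113, 229), Rational(52, 77)) = Rational(20609, 17633) ≈ 1.1688)
Pow(Add(O, Function('y')(26)), -1) = Pow(Add(Rational(20609, 17633), 14), -1) = Pow(Rational(267471, 17633), -1) = Rational(17633, 267471)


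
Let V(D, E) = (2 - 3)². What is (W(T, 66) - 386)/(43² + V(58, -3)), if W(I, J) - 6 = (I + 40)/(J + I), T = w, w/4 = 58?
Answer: -28242/137825 ≈ -0.20491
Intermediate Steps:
w = 232 (w = 4*58 = 232)
T = 232
W(I, J) = 6 + (40 + I)/(I + J) (W(I, J) = 6 + (I + 40)/(J + I) = 6 + (40 + I)/(I + J))
V(D, E) = 1 (V(D, E) = (-1)² = 1)
(W(T, 66) - 386)/(43² + V(58, -3)) = ((40 + 6*66 + 7*232)/(232 + 66) - 386)/(43² + 1) = ((40 + 396 + 1624)/298 - 386)/(1849 + 1) = ((1/298)*2060 - 386)/1850 = (1030/149 - 386)*(1/1850) = -56484/149*1/1850 = -28242/137825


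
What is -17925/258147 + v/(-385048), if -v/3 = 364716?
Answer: 22962419863/8283248838 ≈ 2.7722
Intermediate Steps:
v = -1094148 (v = -3*364716 = -1094148)
-17925/258147 + v/(-385048) = -17925/258147 - 1094148/(-385048) = -17925*1/258147 - 1094148*(-1/385048) = -5975/86049 + 273537/96262 = 22962419863/8283248838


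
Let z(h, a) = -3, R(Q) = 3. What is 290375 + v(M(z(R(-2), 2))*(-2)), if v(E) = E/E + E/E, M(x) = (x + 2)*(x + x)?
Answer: 290377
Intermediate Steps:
M(x) = 2*x*(2 + x) (M(x) = (2 + x)*(2*x) = 2*x*(2 + x))
v(E) = 2 (v(E) = 1 + 1 = 2)
290375 + v(M(z(R(-2), 2))*(-2)) = 290375 + 2 = 290377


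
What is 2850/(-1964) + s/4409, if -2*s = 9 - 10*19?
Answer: -3096977/2164819 ≈ -1.4306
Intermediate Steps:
s = 181/2 (s = -(9 - 10*19)/2 = -(9 - 190)/2 = -½*(-181) = 181/2 ≈ 90.500)
2850/(-1964) + s/4409 = 2850/(-1964) + (181/2)/4409 = 2850*(-1/1964) + (181/2)*(1/4409) = -1425/982 + 181/8818 = -3096977/2164819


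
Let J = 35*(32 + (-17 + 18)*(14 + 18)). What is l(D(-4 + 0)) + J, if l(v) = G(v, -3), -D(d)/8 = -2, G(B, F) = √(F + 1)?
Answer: 2240 + I*√2 ≈ 2240.0 + 1.4142*I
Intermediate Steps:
G(B, F) = √(1 + F)
D(d) = 16 (D(d) = -8*(-2) = 16)
l(v) = I*√2 (l(v) = √(1 - 3) = √(-2) = I*√2)
J = 2240 (J = 35*(32 + 1*32) = 35*(32 + 32) = 35*64 = 2240)
l(D(-4 + 0)) + J = I*√2 + 2240 = 2240 + I*√2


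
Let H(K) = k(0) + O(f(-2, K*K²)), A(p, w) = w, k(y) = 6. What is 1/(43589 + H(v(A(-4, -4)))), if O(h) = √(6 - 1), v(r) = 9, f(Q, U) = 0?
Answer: 8719/380104804 - √5/1900524020 ≈ 2.2937e-5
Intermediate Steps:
O(h) = √5
H(K) = 6 + √5
1/(43589 + H(v(A(-4, -4)))) = 1/(43589 + (6 + √5)) = 1/(43595 + √5)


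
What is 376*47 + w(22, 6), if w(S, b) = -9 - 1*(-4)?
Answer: 17667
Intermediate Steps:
w(S, b) = -5 (w(S, b) = -9 + 4 = -5)
376*47 + w(22, 6) = 376*47 - 5 = 17672 - 5 = 17667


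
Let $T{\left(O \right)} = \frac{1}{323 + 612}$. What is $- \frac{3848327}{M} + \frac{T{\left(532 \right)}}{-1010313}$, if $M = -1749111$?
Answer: $\frac{173109230135194}{78680231377605} \approx 2.2002$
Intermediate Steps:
$T{\left(O \right)} = \frac{1}{935}$
$- \frac{3848327}{M} + \frac{T{\left(532 \right)}}{-1010313} = - \frac{3848327}{-1749111} + \frac{1}{935 \left(-1010313\right)} = \left(-3848327\right) \left(- \frac{1}{1749111}\right) + \frac{1}{935} \left(- \frac{1}{1010313}\right) = \frac{549761}{249873} - \frac{1}{944642655} = \frac{173109230135194}{78680231377605}$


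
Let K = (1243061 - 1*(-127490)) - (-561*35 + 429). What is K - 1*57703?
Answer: 1332054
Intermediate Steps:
K = 1389757 (K = (1243061 + 127490) - (-19635 + 429) = 1370551 - 1*(-19206) = 1370551 + 19206 = 1389757)
K - 1*57703 = 1389757 - 1*57703 = 1389757 - 57703 = 1332054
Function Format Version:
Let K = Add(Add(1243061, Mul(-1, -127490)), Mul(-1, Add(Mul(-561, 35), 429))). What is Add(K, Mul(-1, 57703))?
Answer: 1332054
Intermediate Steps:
K = 1389757 (K = Add(Add(1243061, 127490), Mul(-1, Add(-19635, 429))) = Add(1370551, Mul(-1, -19206)) = Add(1370551, 19206) = 1389757)
Add(K, Mul(-1, 57703)) = Add(1389757, Mul(-1, 57703)) = Add(1389757, -57703) = 1332054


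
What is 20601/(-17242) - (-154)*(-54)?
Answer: -143405073/17242 ≈ -8317.2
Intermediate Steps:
20601/(-17242) - (-154)*(-54) = 20601*(-1/17242) - 1*8316 = -20601/17242 - 8316 = -143405073/17242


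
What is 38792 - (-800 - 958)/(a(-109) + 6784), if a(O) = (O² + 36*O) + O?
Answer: 283803151/7316 ≈ 38792.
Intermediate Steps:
a(O) = O² + 37*O
38792 - (-800 - 958)/(a(-109) + 6784) = 38792 - (-800 - 958)/(-109*(37 - 109) + 6784) = 38792 - (-1758)/(-109*(-72) + 6784) = 38792 - (-1758)/(7848 + 6784) = 38792 - (-1758)/14632 = 38792 - 1*(-879/7316) = 38792 + 879/7316 = 283803151/7316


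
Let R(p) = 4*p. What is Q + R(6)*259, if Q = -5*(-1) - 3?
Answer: 6218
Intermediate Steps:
Q = 2 (Q = 5 - 3 = 2)
Q + R(6)*259 = 2 + (4*6)*259 = 2 + 24*259 = 2 + 6216 = 6218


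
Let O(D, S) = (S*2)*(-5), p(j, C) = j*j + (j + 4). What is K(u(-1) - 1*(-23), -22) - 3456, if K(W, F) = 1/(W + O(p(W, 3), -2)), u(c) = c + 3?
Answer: -155519/45 ≈ -3456.0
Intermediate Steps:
p(j, C) = 4 + j + j**2 (p(j, C) = j**2 + (4 + j) = 4 + j + j**2)
O(D, S) = -10*S (O(D, S) = (2*S)*(-5) = -10*S)
u(c) = 3 + c
K(W, F) = 1/(20 + W) (K(W, F) = 1/(W - 10*(-2)) = 1/(W + 20) = 1/(20 + W))
K(u(-1) - 1*(-23), -22) - 3456 = 1/(20 + ((3 - 1) - 1*(-23))) - 3456 = 1/(20 + (2 + 23)) - 3456 = 1/(20 + 25) - 3456 = 1/45 - 3456 = -155519/45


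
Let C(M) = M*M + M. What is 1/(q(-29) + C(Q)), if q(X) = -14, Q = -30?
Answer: 1/856 ≈ 0.0011682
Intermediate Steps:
C(M) = M + M² (C(M) = M² + M = M + M²)
1/(q(-29) + C(Q)) = 1/(-14 - 30*(1 - 30)) = 1/(-14 - 30*(-29)) = 1/(-14 + 870) = 1/856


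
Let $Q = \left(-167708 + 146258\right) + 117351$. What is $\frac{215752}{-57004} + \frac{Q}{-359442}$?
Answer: $- \frac{6918089249}{1707469314} \approx -4.0517$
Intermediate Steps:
$Q = 95901$ ($Q = -21450 + 117351 = 95901$)
$\frac{215752}{-57004} + \frac{Q}{-359442} = \frac{215752}{-57004} + \frac{95901}{-359442} = 215752 \left(- \frac{1}{57004}\right) + 95901 \left(- \frac{1}{359442}\right) = - \frac{53938}{14251} - \frac{31967}{119814} = - \frac{6918089249}{1707469314}$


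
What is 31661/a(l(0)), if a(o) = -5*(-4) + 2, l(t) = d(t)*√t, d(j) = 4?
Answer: 31661/22 ≈ 1439.1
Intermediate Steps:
l(t) = 4*√t
a(o) = 22 (a(o) = 20 + 2 = 22)
31661/a(l(0)) = 31661/22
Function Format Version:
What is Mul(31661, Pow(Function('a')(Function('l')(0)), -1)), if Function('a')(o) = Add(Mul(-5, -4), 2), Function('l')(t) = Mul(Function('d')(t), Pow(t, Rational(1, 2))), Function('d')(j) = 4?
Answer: Rational(31661, 22) ≈ 1439.1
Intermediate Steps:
Function('l')(t) = Mul(4, Pow(t, Rational(1, 2)))
Function('a')(o) = 22 (Function('a')(o) = Add(20, 2) = 22)
Mul(31661, Pow(Function('a')(Function('l')(0)), -1)) = Mul(31661, Pow(22, -1)) = Mul(31661, Rational(1, 22)) = Rational(31661, 22)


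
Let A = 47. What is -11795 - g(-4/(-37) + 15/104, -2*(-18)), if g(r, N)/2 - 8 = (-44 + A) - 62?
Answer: -11693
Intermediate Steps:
g(r, N) = -102 (g(r, N) = 16 + 2*((-44 + 47) - 62) = 16 + 2*(3 - 62) = 16 + 2*(-59) = 16 - 118 = -102)
-11795 - g(-4/(-37) + 15/104, -2*(-18)) = -11795 - 1*(-102) = -11795 + 102 = -11693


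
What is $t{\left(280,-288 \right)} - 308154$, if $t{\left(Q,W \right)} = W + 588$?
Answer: $-307854$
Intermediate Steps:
$t{\left(Q,W \right)} = 588 + W$
$t{\left(280,-288 \right)} - 308154 = \left(588 - 288\right) - 308154 = 300 - 308154 = -307854$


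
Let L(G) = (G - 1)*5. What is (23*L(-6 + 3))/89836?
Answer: -115/22459 ≈ -0.0051204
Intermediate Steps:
L(G) = -5 + 5*G (L(G) = (-1 + G)*5 = -5 + 5*G)
(23*L(-6 + 3))/89836 = (23*(-5 + 5*(-6 + 3)))/89836 = (23*(-5 + 5*(-3)))*(1/89836) = (23*(-5 - 15))*(1/89836) = (23*(-20))*(1/89836) = -460*1/89836 = -115/22459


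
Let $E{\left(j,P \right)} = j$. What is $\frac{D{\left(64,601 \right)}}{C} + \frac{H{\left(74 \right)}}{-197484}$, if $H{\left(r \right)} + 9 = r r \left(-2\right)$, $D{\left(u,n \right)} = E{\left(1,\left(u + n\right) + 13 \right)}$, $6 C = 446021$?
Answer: $\frac{4890021085}{88082011164} \approx 0.055517$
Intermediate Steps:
$C = \frac{446021}{6}$ ($C = \frac{1}{6} \cdot 446021 = \frac{446021}{6} \approx 74337.0$)
$D{\left(u,n \right)} = 1$
$H{\left(r \right)} = -9 - 2 r^{2}$ ($H{\left(r \right)} = -9 + r r \left(-2\right) = -9 + r^{2} \left(-2\right) = -9 - 2 r^{2}$)
$\frac{D{\left(64,601 \right)}}{C} + \frac{H{\left(74 \right)}}{-197484} = 1 \frac{1}{\frac{446021}{6}} + \frac{-9 - 2 \cdot 74^{2}}{-197484} = 1 \cdot \frac{6}{446021} + \left(-9 - 10952\right) \left(- \frac{1}{197484}\right) = \frac{6}{446021} + \left(-9 - 10952\right) \left(- \frac{1}{197484}\right) = \frac{6}{446021} - - \frac{10961}{197484} = \frac{6}{446021} + \frac{10961}{197484} = \frac{4890021085}{88082011164}$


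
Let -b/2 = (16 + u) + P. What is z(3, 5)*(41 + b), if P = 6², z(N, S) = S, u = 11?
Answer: -425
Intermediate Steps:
P = 36
b = -126 (b = -2*((16 + 11) + 36) = -2*(27 + 36) = -2*63 = -126)
z(3, 5)*(41 + b) = 5*(41 - 126) = 5*(-85) = -425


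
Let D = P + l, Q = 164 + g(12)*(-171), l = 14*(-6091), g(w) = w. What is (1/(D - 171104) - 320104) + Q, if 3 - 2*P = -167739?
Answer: -55545873945/172507 ≈ -3.2199e+5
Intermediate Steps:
l = -85274
Q = -1888 (Q = 164 + 12*(-171) = 164 - 2052 = -1888)
P = 83871 (P = 3/2 - 1/2*(-167739) = 3/2 + 167739/2 = 83871)
D = -1403 (D = 83871 - 85274 = -1403)
(1/(D - 171104) - 320104) + Q = (1/(-1403 - 171104) - 320104) - 1888 = (1/(-172507) - 320104) - 1888 = (-1/172507 - 320104) - 1888 = -55220180729/172507 - 1888 = -55545873945/172507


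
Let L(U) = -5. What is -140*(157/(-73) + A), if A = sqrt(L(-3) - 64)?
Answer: 21980/73 - 140*I*sqrt(69) ≈ 301.1 - 1162.9*I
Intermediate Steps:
A = I*sqrt(69) (A = sqrt(-5 - 64) = sqrt(-69) = I*sqrt(69) ≈ 8.3066*I)
-140*(157/(-73) + A) = -140*(157/(-73) + I*sqrt(69)) = -140*(157*(-1/73) + I*sqrt(69)) = -140*(-157/73 + I*sqrt(69)) = 21980/73 - 140*I*sqrt(69)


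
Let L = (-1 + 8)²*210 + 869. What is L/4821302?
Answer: 11159/4821302 ≈ 0.0023145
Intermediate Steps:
L = 11159 (L = 7²*210 + 869 = 49*210 + 869 = 10290 + 869 = 11159)
L/4821302 = 11159/4821302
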